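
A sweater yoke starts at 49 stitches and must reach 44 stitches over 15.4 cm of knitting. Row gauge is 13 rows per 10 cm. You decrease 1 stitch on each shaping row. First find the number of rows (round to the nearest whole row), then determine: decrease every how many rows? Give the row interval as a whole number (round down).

Decrease every 4th row.

Rows = 15.4 × 1.3 = 20.0 → 20 rows.
Stitches to remove: 5 → 5 shaping rows (at 1 st each).
20 / 5 = 4.00 → every 4 rows.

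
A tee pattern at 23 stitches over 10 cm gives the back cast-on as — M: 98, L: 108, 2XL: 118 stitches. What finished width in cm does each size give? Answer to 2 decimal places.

23/10 = 2.3 sts per cm.
M: 98 / 2.3 = 42.609 → 42.61 cm.
L: 108 / 2.3 = 46.957 → 46.96 cm.
2XL: 118 / 2.3 = 51.304 → 51.30 cm.

M 42.61 cm; L 46.96 cm; 2XL 51.30 cm.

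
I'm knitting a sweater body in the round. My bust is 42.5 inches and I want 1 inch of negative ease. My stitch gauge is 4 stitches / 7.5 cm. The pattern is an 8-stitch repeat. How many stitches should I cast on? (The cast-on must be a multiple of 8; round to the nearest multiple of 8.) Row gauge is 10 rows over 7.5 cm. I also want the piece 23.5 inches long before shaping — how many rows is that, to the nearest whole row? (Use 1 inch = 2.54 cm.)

Cast on 56 stitches; work 80 rows.

Finished = 42.5 − 1 = 41.5 inches.
41.5 inches × 2.54 = 105.41 cm.
4/7.5 = 0.533 sts per cm; 105.41 × 0.533 = 56.22 sts.
Nearest multiple of 8 → 56.
23.5 inches = 59.69 cm; × 1.333 = 79.59 → 80 rows.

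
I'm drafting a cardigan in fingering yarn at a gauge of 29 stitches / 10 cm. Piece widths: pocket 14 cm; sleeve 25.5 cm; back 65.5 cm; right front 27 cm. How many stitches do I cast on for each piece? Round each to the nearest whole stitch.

Rate = 29/10 = 2.9 sts per cm.
pocket: 14 × 2.9 = 40.60 → 41.
sleeve: 25.5 × 2.9 = 73.95 → 74.
back: 65.5 × 2.9 = 189.95 → 190.
right front: 27 × 2.9 = 78.30 → 78.

pocket 41; sleeve 74; back 190; right front 78.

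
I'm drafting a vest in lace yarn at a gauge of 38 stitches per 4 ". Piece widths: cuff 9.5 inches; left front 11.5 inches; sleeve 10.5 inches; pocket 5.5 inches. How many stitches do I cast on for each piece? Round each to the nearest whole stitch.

cuff 90; left front 109; sleeve 100; pocket 52.

Rate = 38/4 = 9.5 sts per in.
cuff: 9.5 × 9.5 = 90.25 → 90.
left front: 11.5 × 9.5 = 109.25 → 109.
sleeve: 10.5 × 9.5 = 99.75 → 100.
pocket: 5.5 × 9.5 = 52.25 → 52.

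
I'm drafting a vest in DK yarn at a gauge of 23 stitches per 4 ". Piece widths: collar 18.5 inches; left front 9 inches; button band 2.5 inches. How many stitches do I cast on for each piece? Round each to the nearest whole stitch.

collar 106; left front 52; button band 14.

Rate = 23/4 = 5.75 sts per in.
collar: 18.5 × 5.75 = 106.38 → 106.
left front: 9 × 5.75 = 51.75 → 52.
button band: 2.5 × 5.75 = 14.38 → 14.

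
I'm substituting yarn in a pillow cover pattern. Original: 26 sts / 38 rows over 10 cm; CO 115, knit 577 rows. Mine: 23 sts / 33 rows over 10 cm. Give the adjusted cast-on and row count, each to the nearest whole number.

Cast on 102 stitches; work 501 rows.

Stitches: 115 × 23/26 = 101.73 → 102.
Rows: 577 × 33/38 = 501.08 → 501.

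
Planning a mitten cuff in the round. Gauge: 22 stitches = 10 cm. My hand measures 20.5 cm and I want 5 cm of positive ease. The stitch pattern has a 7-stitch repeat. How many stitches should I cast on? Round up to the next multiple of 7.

63 stitches.

Finished = 20.5 + 5 = 25.5 cm.
22 / 10 = 2.2 sts/cm.
25.5 × 2.2 = 56.10 sts.
Next multiple of 7: 63.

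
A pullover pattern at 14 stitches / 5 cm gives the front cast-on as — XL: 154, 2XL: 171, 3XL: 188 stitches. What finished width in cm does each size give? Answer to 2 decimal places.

XL 55.00 cm; 2XL 61.07 cm; 3XL 67.14 cm.

14/5 = 2.8 sts per cm.
XL: 154 / 2.8 = 55.000 → 55.00 cm.
2XL: 171 / 2.8 = 61.071 → 61.07 cm.
3XL: 188 / 2.8 = 67.143 → 67.14 cm.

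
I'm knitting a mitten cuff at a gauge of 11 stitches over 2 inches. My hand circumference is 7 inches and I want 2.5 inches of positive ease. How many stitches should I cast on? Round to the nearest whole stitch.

Finished = 7 + 2.5 = 9.5 in.
11 / 2 = 5.5 sts per inch.
9.50 × 5.5 = 52.25 sts.
→ 52 sts.

CO 52 sts.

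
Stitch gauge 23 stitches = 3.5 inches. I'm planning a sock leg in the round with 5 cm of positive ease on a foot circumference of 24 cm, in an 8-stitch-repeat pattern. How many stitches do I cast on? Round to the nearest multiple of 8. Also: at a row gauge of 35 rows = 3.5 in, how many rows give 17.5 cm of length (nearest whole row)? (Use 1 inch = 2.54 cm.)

Cast on 72 stitches; work 69 rows.

Finished = 24 + 5 = 29 cm.
29 cm × 1/2.54 = 11.42 inches.
23/3.5 = 6.571 sts per in; 11.42 × 6.571 = 75.03 sts.
Nearest multiple of 8 → 72.
17.5 cm = 6.89 inches; × 10 = 68.90 → 69 rows.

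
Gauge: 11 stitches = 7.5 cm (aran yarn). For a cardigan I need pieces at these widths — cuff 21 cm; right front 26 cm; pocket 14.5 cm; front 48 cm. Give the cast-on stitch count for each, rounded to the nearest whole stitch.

Rate = 11/7.5 = 1.467 sts per cm.
cuff: 21 × 1.467 = 30.80 → 31.
right front: 26 × 1.467 = 38.13 → 38.
pocket: 14.5 × 1.467 = 21.27 → 21.
front: 48 × 1.467 = 70.40 → 70.

cuff 31; right front 38; pocket 21; front 70.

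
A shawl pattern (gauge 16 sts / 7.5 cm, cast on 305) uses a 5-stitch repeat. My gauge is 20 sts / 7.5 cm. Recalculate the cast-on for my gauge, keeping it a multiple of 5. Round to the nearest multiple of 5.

Cast on 380 stitches.

305 × 20 / 16 = 381.25.
Nearest multiple of 5: 380.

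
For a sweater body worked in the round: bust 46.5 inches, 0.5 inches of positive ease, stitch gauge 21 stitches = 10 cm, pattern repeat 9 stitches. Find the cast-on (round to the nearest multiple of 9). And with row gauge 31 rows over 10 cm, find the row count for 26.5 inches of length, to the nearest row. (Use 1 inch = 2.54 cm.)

Cast on 252 stitches; work 209 rows.

Finished = 46.5 + 0.5 = 47 inches.
47 inches × 2.54 = 119.38 cm.
21/10 = 2.1 sts per cm; 119.38 × 2.1 = 250.70 sts.
Nearest multiple of 9 → 252.
26.5 inches = 67.31 cm; × 3.1 = 208.66 → 209 rows.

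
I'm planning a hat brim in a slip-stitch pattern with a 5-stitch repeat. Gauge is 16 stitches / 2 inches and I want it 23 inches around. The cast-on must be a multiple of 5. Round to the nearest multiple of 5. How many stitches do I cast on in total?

16 / 2 = 8 sts per inch.
23 × 8 = 184.00 sts.
Nearest multiple of 5: 185.

CO 185 sts.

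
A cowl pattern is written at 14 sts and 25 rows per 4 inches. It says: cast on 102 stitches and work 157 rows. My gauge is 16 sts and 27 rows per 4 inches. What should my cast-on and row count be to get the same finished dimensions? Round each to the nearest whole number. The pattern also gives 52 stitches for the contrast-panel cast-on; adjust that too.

Cast on 117 stitches; work 170 rows; contrast-panel cast-on 59 stitches.

Stitches: 102 × 16/14 = 116.57 → 117.
Rows: 157 × 27/25 = 169.56 → 170.
contrast-panel cast-on: 52 × 16/14 = 59.43 → 59.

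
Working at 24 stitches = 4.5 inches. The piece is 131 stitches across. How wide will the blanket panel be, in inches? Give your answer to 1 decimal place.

24 stitches / 4.5 inch = 5.333 stitches per inch.
131 / 5.333 = 24.56 inches.

24.6 inches.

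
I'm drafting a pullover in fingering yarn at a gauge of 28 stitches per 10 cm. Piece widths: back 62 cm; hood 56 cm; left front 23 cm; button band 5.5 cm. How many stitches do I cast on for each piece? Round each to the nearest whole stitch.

Rate = 28/10 = 2.8 sts per cm.
back: 62 × 2.8 = 173.60 → 174.
hood: 56 × 2.8 = 156.80 → 157.
left front: 23 × 2.8 = 64.40 → 64.
button band: 5.5 × 2.8 = 15.40 → 15.

back 174; hood 157; left front 64; button band 15.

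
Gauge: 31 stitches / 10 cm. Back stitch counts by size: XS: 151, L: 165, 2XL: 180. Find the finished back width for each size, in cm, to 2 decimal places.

31/10 = 3.1 sts per cm.
XS: 151 / 3.1 = 48.710 → 48.71 cm.
L: 165 / 3.1 = 53.226 → 53.23 cm.
2XL: 180 / 3.1 = 58.065 → 58.06 cm.

XS 48.71 cm; L 53.23 cm; 2XL 58.06 cm.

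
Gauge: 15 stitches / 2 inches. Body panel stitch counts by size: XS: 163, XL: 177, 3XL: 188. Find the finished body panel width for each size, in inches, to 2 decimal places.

15/2 = 7.5 sts per in.
XS: 163 / 7.5 = 21.733 → 21.73 in.
XL: 177 / 7.5 = 23.600 → 23.60 in.
3XL: 188 / 7.5 = 25.067 → 25.07 in.

XS 21.73 inches; XL 23.60 inches; 3XL 25.07 inches.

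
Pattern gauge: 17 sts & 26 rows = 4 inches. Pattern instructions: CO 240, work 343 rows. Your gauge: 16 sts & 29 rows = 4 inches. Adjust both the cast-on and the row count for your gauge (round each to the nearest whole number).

Cast on 226 stitches; work 383 rows.

Stitches: 240 × 16/17 = 225.88 → 226.
Rows: 343 × 29/26 = 382.58 → 383.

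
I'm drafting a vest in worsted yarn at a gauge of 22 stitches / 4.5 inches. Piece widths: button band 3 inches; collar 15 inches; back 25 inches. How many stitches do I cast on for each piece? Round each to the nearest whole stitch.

button band 15; collar 73; back 122.

Rate = 22/4.5 = 4.889 sts per in.
button band: 3 × 4.889 = 14.67 → 15.
collar: 15 × 4.889 = 73.33 → 73.
back: 25 × 4.889 = 122.22 → 122.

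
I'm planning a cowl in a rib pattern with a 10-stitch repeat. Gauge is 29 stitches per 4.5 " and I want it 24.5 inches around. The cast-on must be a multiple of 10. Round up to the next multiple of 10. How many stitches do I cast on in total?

29 / 4.5 = 6.444 sts per inch.
24.5 × 6.444 = 157.89 sts.
Next multiple of 10: 160.

160 stitches.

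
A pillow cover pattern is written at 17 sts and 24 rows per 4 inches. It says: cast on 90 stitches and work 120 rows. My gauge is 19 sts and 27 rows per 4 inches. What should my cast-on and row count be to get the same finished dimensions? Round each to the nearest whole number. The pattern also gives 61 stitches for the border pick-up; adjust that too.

Cast on 101 stitches; work 135 rows; border pick-up 68 stitches.

Stitches: 90 × 19/17 = 100.59 → 101.
Rows: 120 × 27/24 = 135.00 → 135.
border pick-up: 61 × 19/17 = 68.18 → 68.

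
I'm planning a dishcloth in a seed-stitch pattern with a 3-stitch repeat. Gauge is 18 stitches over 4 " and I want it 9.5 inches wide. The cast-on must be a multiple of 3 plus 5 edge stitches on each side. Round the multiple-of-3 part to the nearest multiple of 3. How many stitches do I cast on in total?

Cast on 43 stitches.

18 / 4 = 4.5 sts per inch.
9.5 × 4.5 = 42.75 sts.
Less 10 edge sts → 32.75 for the repeat.
Nearest multiple of 3: 33.
Add back 10 edge sts → 43.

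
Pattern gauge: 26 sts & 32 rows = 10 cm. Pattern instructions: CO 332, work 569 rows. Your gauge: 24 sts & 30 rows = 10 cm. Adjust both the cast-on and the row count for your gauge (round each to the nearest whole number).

Cast on 306 stitches; work 533 rows.

Stitches: 332 × 24/26 = 306.46 → 306.
Rows: 569 × 30/32 = 533.44 → 533.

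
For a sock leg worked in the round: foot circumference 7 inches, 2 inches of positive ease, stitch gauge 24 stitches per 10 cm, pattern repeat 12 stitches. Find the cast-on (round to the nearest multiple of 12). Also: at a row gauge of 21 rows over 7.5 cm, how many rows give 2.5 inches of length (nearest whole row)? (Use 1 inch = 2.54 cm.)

Finished = 7 + 2 = 9 inches.
9 inches × 2.54 = 22.86 cm.
24/10 = 2.4 sts per cm; 22.86 × 2.4 = 54.86 sts.
Nearest multiple of 12 → 60.
2.5 inches = 6.35 cm; × 2.8 = 17.78 → 18 rows.

Cast on 60 stitches; work 18 rows.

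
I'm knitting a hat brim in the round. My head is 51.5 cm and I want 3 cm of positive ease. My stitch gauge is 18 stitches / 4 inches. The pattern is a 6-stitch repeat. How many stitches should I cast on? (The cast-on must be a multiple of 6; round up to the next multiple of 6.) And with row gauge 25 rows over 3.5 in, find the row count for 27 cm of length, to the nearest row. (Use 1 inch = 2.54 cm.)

Cast on 102 stitches; work 76 rows.

Finished = 51.5 + 3 = 54.5 cm.
54.5 cm × 1/2.54 = 21.46 inches.
18/4 = 4.5 sts per in; 21.46 × 4.5 = 96.56 sts.
Next multiple of 6 → 102.
27 cm = 10.63 inches; × 7.143 = 75.93 → 76 rows.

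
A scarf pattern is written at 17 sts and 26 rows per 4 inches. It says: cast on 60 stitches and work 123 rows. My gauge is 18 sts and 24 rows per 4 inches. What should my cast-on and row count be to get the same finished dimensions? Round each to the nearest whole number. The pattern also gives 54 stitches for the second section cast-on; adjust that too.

Cast on 64 stitches; work 114 rows; second section cast-on 57 stitches.

Stitches: 60 × 18/17 = 63.53 → 64.
Rows: 123 × 24/26 = 113.54 → 114.
second section cast-on: 54 × 18/17 = 57.18 → 57.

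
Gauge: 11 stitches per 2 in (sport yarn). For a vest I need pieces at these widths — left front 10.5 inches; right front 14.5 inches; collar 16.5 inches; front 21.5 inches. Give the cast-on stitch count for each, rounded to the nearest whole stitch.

Rate = 11/2 = 5.5 sts per in.
left front: 10.5 × 5.5 = 57.75 → 58.
right front: 14.5 × 5.5 = 79.75 → 80.
collar: 16.5 × 5.5 = 90.75 → 91.
front: 21.5 × 5.5 = 118.25 → 118.

left front 58; right front 80; collar 91; front 118.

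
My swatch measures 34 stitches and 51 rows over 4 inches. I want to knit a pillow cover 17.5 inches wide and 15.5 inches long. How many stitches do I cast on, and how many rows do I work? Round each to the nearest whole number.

Stitch gauge = 34/4 = 8.5 sts/in; 17.5 × 8.5 = 148.75 → 149 sts.
Row gauge = 51/4 = 12.75 rows/in; 15.5 × 12.75 = 197.62 → 198 rows.

Cast on 149 stitches and work 198 rows.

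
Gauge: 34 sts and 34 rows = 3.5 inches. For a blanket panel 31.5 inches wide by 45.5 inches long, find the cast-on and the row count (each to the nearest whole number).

Cast on 306 stitches and work 442 rows.

Stitch gauge = 34/3.5 = 9.714 sts/in; 31.5 × 9.714 = 306.00 → 306 sts.
Row gauge = 34/3.5 = 9.714 rows/in; 45.5 × 9.714 = 442.00 → 442 rows.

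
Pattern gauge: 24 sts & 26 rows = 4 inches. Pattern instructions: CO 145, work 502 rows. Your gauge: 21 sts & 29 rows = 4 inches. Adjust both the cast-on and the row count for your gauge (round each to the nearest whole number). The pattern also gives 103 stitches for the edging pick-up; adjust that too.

Stitches: 145 × 21/24 = 126.88 → 127.
Rows: 502 × 29/26 = 559.92 → 560.
edging pick-up: 103 × 21/24 = 90.12 → 90.

Cast on 127 stitches; work 560 rows; edging pick-up 90 stitches.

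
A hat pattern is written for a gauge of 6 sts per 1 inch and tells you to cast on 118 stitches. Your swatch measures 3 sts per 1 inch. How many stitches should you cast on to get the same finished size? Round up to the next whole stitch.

Scale factor = 3 / 6 = 0.500.
118 × 3 / 6 = 59.00 sts.

Cast on 59 stitches.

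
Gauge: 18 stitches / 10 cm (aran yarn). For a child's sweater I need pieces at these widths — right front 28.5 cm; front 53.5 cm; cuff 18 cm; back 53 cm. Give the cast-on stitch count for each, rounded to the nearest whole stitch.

right front 51; front 96; cuff 32; back 95.

Rate = 18/10 = 1.8 sts per cm.
right front: 28.5 × 1.8 = 51.30 → 51.
front: 53.5 × 1.8 = 96.30 → 96.
cuff: 18 × 1.8 = 32.40 → 32.
back: 53 × 1.8 = 95.40 → 95.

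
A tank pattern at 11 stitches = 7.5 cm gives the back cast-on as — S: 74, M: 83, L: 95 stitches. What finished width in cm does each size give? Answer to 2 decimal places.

S 50.45 cm; M 56.59 cm; L 64.77 cm.

11/7.5 = 1.467 sts per cm.
S: 74 / 1.467 = 50.455 → 50.45 cm.
M: 83 / 1.467 = 56.591 → 56.59 cm.
L: 95 / 1.467 = 64.773 → 64.77 cm.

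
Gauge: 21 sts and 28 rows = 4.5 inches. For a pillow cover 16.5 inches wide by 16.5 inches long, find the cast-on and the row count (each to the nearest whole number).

Stitch gauge = 21/4.5 = 4.667 sts/in; 16.5 × 4.667 = 77.00 → 77 sts.
Row gauge = 28/4.5 = 6.222 rows/in; 16.5 × 6.222 = 102.67 → 103 rows.

Cast on 77 stitches and work 103 rows.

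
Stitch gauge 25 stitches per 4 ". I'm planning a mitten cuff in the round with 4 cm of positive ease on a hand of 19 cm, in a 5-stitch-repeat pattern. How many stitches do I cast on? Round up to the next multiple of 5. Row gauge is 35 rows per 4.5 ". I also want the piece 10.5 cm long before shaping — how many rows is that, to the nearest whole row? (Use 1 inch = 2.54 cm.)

Finished = 19 + 4 = 23 cm.
23 cm × 1/2.54 = 9.06 inches.
25/4 = 6.25 sts per in; 9.06 × 6.25 = 56.59 sts.
Next multiple of 5 → 60.
10.5 cm = 4.13 inches; × 7.778 = 32.15 → 32 rows.

Cast on 60 stitches; work 32 rows.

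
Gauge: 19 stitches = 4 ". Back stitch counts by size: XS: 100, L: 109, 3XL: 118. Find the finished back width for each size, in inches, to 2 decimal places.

XS 21.05 inches; L 22.95 inches; 3XL 24.84 inches.

19/4 = 4.75 sts per in.
XS: 100 / 4.75 = 21.053 → 21.05 in.
L: 109 / 4.75 = 22.947 → 22.95 in.
3XL: 118 / 4.75 = 24.842 → 24.84 in.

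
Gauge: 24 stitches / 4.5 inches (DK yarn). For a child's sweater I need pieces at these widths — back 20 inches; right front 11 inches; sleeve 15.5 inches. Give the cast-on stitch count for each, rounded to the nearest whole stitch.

Rate = 24/4.5 = 5.333 sts per in.
back: 20 × 5.333 = 106.67 → 107.
right front: 11 × 5.333 = 58.67 → 59.
sleeve: 15.5 × 5.333 = 82.67 → 83.

back 107; right front 59; sleeve 83.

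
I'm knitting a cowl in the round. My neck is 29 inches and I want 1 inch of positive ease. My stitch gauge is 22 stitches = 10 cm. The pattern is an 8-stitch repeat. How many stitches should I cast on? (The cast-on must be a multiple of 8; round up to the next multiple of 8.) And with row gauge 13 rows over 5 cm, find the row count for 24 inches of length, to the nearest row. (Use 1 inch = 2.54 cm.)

Cast on 168 stitches; work 158 rows.

Finished = 29 + 1 = 30 inches.
30 inches × 2.54 = 76.20 cm.
22/10 = 2.2 sts per cm; 76.20 × 2.2 = 167.64 sts.
Next multiple of 8 → 168.
24 inches = 60.96 cm; × 2.6 = 158.50 → 158 rows.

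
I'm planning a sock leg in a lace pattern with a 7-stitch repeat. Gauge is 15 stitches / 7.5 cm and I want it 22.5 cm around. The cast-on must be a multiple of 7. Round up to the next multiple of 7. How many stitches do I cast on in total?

15 / 7.5 = 2 sts per cm.
22.5 × 2 = 45.00 sts.
Next multiple of 7: 49.

49 stitches.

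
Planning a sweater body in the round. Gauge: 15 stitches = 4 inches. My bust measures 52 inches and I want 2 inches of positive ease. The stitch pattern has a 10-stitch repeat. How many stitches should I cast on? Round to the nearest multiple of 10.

CO 200 sts.

Finished = 52 + 2 = 54 inches.
15 / 4 = 3.75 sts/in.
54 × 3.75 = 202.50 sts.
Nearest multiple of 10: 200.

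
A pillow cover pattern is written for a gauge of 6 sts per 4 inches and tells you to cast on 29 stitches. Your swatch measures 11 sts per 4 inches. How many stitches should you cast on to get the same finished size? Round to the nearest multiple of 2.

CO 54 sts.

Scale factor = 11 / 6 = 1.833.
29 × 11 / 6 = 53.17 sts.
→ 54 sts.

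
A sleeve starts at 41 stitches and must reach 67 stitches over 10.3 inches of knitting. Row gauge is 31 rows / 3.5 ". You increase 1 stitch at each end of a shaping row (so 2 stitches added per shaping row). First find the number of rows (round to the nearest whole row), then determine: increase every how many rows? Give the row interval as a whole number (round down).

Rows = 10.3 × 8.857 = 91.2 → 91 rows.
Stitches to add: 26 → 13 shaping rows (at 2 st each).
91 / 13 = 7.00 → every 7 rows.

Increase every 7th row.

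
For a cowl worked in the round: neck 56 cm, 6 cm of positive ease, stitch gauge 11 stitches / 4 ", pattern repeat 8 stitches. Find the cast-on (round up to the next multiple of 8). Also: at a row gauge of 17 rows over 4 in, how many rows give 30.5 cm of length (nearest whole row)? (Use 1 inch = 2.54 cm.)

Cast on 72 stitches; work 51 rows.

Finished = 56 + 6 = 62 cm.
62 cm × 1/2.54 = 24.41 inches.
11/4 = 2.75 sts per in; 24.41 × 2.75 = 67.13 sts.
Next multiple of 8 → 72.
30.5 cm = 12.01 inches; × 4.25 = 51.03 → 51 rows.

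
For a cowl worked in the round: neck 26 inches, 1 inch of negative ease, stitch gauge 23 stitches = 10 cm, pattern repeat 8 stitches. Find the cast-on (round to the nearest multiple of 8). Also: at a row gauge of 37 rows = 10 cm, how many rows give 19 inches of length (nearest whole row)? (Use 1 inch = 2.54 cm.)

Finished = 26 − 1 = 25 inches.
25 inches × 2.54 = 63.50 cm.
23/10 = 2.3 sts per cm; 63.50 × 2.3 = 146.05 sts.
Nearest multiple of 8 → 144.
19 inches = 48.26 cm; × 3.7 = 178.56 → 179 rows.

Cast on 144 stitches; work 179 rows.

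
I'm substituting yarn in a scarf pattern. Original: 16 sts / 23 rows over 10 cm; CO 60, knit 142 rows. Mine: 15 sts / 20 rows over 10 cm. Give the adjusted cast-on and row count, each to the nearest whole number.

Cast on 56 stitches; work 123 rows.

Stitches: 60 × 15/16 = 56.25 → 56.
Rows: 142 × 20/23 = 123.48 → 123.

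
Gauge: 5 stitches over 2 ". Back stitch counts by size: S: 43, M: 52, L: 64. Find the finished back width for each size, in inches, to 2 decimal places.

5/2 = 2.5 sts per in.
S: 43 / 2.5 = 17.200 → 17.20 in.
M: 52 / 2.5 = 20.800 → 20.80 in.
L: 64 / 2.5 = 25.600 → 25.60 in.

S 17.20 inches; M 20.80 inches; L 25.60 inches.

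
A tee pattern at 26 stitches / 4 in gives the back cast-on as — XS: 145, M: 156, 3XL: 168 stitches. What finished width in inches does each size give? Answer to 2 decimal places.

XS 22.31 inches; M 24.00 inches; 3XL 25.85 inches.

26/4 = 6.5 sts per in.
XS: 145 / 6.5 = 22.308 → 22.31 in.
M: 156 / 6.5 = 24.000 → 24.00 in.
3XL: 168 / 6.5 = 25.846 → 25.85 in.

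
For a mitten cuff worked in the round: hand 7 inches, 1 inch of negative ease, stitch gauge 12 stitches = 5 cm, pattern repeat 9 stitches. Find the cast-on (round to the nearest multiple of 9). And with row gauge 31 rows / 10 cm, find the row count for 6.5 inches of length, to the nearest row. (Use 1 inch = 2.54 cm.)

Cast on 36 stitches; work 51 rows.

Finished = 7 − 1 = 6 inches.
6 inches × 2.54 = 15.24 cm.
12/5 = 2.4 sts per cm; 15.24 × 2.4 = 36.58 sts.
Nearest multiple of 9 → 36.
6.5 inches = 16.51 cm; × 3.1 = 51.18 → 51 rows.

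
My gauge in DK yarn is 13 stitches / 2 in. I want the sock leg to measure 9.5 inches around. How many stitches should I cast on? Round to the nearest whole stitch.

62 stitches.

13 stitches / 2 in = 6.5 stitches per inch.
9.5 × 6.5 = 61.75 stitches.
Round to nearest → 62.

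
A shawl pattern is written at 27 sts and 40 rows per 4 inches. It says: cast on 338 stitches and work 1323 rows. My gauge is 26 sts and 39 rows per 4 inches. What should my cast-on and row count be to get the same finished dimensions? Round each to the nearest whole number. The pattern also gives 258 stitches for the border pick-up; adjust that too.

Stitches: 338 × 26/27 = 325.48 → 325.
Rows: 1323 × 39/40 = 1289.92 → 1290.
border pick-up: 258 × 26/27 = 248.44 → 248.

Cast on 325 stitches; work 1290 rows; border pick-up 248 stitches.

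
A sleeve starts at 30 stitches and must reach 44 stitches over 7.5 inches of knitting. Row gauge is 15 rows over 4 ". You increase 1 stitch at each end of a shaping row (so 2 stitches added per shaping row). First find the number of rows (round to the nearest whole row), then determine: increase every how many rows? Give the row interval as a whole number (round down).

Increase every 4th row.

Rows = 7.5 × 3.75 = 28.1 → 28 rows.
Stitches to add: 14 → 7 shaping rows (at 2 st each).
28 / 7 = 4.00 → every 4 rows.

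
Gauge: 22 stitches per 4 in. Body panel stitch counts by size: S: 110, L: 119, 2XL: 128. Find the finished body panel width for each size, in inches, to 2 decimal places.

S 20.00 inches; L 21.64 inches; 2XL 23.27 inches.

22/4 = 5.5 sts per in.
S: 110 / 5.5 = 20.000 → 20.00 in.
L: 119 / 5.5 = 21.636 → 21.64 in.
2XL: 128 / 5.5 = 23.273 → 23.27 in.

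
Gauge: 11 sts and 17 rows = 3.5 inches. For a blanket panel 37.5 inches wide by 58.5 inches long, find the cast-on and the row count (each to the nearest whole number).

Stitch gauge = 11/3.5 = 3.143 sts/in; 37.5 × 3.143 = 117.86 → 118 sts.
Row gauge = 17/3.5 = 4.857 rows/in; 58.5 × 4.857 = 284.14 → 284 rows.

Cast on 118 stitches and work 284 rows.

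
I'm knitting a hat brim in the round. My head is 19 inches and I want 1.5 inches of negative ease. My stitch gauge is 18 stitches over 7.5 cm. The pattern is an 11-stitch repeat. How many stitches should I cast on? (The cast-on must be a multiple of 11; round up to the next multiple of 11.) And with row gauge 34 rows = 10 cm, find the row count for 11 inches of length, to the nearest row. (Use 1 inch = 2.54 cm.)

Finished = 19 − 1.5 = 17.5 inches.
17.5 inches × 2.54 = 44.45 cm.
18/7.5 = 2.4 sts per cm; 44.45 × 2.4 = 106.68 sts.
Next multiple of 11 → 110.
11 inches = 27.94 cm; × 3.4 = 95.00 → 95 rows.

Cast on 110 stitches; work 95 rows.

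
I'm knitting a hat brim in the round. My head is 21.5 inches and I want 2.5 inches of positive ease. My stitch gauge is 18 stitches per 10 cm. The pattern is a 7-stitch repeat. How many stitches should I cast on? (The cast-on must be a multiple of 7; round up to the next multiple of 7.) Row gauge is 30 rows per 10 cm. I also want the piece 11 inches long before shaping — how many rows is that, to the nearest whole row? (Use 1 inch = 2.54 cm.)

Finished = 21.5 + 2.5 = 24 inches.
24 inches × 2.54 = 60.96 cm.
18/10 = 1.8 sts per cm; 60.96 × 1.8 = 109.73 sts.
Next multiple of 7 → 112.
11 inches = 27.94 cm; × 3 = 83.82 → 84 rows.

Cast on 112 stitches; work 84 rows.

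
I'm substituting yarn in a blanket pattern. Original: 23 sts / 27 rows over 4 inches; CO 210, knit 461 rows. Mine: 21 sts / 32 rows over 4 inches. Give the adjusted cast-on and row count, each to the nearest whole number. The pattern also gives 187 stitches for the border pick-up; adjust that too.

Stitches: 210 × 21/23 = 191.74 → 192.
Rows: 461 × 32/27 = 546.37 → 546.
border pick-up: 187 × 21/23 = 170.74 → 171.

Cast on 192 stitches; work 546 rows; border pick-up 171 stitches.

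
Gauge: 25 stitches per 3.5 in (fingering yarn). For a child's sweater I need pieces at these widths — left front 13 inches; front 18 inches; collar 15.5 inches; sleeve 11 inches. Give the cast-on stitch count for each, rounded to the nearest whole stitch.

Rate = 25/3.5 = 7.143 sts per in.
left front: 13 × 7.143 = 92.86 → 93.
front: 18 × 7.143 = 128.57 → 129.
collar: 15.5 × 7.143 = 110.71 → 111.
sleeve: 11 × 7.143 = 78.57 → 79.

left front 93; front 129; collar 111; sleeve 79.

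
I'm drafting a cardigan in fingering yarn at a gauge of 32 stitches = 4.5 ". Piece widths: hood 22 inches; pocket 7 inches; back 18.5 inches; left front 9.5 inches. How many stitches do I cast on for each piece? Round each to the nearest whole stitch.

hood 156; pocket 50; back 132; left front 68.

Rate = 32/4.5 = 7.111 sts per in.
hood: 22 × 7.111 = 156.44 → 156.
pocket: 7 × 7.111 = 49.78 → 50.
back: 18.5 × 7.111 = 131.56 → 132.
left front: 9.5 × 7.111 = 67.56 → 68.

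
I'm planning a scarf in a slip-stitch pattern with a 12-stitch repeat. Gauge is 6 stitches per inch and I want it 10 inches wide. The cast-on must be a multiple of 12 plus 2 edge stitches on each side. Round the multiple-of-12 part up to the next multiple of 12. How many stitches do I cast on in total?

CO 64 sts.

6 / 1 = 6 sts per inch.
10 × 6 = 60.00 sts.
Less 4 edge sts → 56.00 for the repeat.
Next multiple of 12: 60.
Add back 4 edge sts → 64.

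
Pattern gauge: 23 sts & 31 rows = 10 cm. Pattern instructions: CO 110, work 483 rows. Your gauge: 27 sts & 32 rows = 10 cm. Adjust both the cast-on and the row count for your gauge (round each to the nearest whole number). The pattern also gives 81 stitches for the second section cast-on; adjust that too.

Cast on 129 stitches; work 499 rows; second section cast-on 95 stitches.

Stitches: 110 × 27/23 = 129.13 → 129.
Rows: 483 × 32/31 = 498.58 → 499.
second section cast-on: 81 × 27/23 = 95.09 → 95.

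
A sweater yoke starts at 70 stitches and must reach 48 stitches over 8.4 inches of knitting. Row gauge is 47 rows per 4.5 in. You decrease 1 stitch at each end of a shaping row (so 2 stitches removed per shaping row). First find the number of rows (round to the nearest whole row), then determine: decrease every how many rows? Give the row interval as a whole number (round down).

Rows = 8.4 × 10.444 = 87.7 → 88 rows.
Stitches to remove: 22 → 11 shaping rows (at 2 st each).
88 / 11 = 8.00 → every 8 rows.

Decrease every 8th row.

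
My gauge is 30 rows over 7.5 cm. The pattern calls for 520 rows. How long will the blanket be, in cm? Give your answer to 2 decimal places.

130.00 cm.

30 rows / 7.5 cm = 4 rows per cm.
520 / 4 = 130.000 cm.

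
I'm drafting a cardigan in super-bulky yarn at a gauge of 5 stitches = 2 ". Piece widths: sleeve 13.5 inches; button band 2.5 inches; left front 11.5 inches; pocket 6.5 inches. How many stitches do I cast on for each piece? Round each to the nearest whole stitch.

Rate = 5/2 = 2.5 sts per in.
sleeve: 13.5 × 2.5 = 33.75 → 34.
button band: 2.5 × 2.5 = 6.25 → 6.
left front: 11.5 × 2.5 = 28.75 → 29.
pocket: 6.5 × 2.5 = 16.25 → 16.

sleeve 34; button band 6; left front 29; pocket 16.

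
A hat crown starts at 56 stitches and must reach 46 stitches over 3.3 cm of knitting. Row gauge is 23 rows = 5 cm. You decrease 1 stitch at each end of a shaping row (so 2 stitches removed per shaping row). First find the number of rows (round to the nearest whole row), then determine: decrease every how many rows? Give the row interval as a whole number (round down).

Rows = 3.3 × 4.6 = 15.2 → 15 rows.
Stitches to remove: 10 → 5 shaping rows (at 2 st each).
15 / 5 = 3.00 → every 3 rows.

Decrease every 3rd row.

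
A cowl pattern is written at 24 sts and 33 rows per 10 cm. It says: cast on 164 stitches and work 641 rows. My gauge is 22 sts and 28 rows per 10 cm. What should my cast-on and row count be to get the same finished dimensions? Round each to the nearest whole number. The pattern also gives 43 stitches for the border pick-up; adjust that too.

Cast on 150 stitches; work 544 rows; border pick-up 39 stitches.

Stitches: 164 × 22/24 = 150.33 → 150.
Rows: 641 × 28/33 = 543.88 → 544.
border pick-up: 43 × 22/24 = 39.42 → 39.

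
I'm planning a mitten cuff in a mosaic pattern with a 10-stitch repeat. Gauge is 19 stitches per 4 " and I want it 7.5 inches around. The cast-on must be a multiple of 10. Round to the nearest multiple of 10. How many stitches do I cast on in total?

Cast on 40 stitches.

19 / 4 = 4.75 sts per inch.
7.5 × 4.75 = 35.62 sts.
Nearest multiple of 10: 40.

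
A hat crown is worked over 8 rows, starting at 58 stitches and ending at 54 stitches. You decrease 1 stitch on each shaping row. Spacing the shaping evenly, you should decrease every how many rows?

Stitches to remove: |54 − 58| = 4.
Shaping rows needed: 4 / 1 = 4.
8 rows / 4 = every 2 rows.

Decrease every 2nd row.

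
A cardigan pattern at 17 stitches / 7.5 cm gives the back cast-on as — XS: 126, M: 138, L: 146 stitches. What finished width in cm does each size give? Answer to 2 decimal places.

17/7.5 = 2.267 sts per cm.
XS: 126 / 2.267 = 55.588 → 55.59 cm.
M: 138 / 2.267 = 60.882 → 60.88 cm.
L: 146 / 2.267 = 64.412 → 64.41 cm.

XS 55.59 cm; M 60.88 cm; L 64.41 cm.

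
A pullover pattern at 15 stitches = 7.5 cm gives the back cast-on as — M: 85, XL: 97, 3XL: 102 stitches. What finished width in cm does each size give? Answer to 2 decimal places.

M 42.50 cm; XL 48.50 cm; 3XL 51.00 cm.

15/7.5 = 2 sts per cm.
M: 85 / 2 = 42.500 → 42.50 cm.
XL: 97 / 2 = 48.500 → 48.50 cm.
3XL: 102 / 2 = 51.000 → 51.00 cm.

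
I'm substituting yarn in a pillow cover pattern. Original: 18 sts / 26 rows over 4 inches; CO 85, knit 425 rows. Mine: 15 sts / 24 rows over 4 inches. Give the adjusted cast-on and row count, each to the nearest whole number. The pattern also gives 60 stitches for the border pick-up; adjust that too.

Stitches: 85 × 15/18 = 70.83 → 71.
Rows: 425 × 24/26 = 392.31 → 392.
border pick-up: 60 × 15/18 = 50.00 → 50.

Cast on 71 stitches; work 392 rows; border pick-up 50 stitches.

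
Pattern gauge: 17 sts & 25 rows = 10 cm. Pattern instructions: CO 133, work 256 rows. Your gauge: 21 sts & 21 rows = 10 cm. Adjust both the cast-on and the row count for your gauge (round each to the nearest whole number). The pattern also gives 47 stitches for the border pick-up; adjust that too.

Cast on 164 stitches; work 215 rows; border pick-up 58 stitches.

Stitches: 133 × 21/17 = 164.29 → 164.
Rows: 256 × 21/25 = 215.04 → 215.
border pick-up: 47 × 21/17 = 58.06 → 58.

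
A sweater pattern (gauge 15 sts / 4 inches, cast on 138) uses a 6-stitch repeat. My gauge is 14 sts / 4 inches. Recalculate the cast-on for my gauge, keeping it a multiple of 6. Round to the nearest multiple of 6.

138 × 14 / 15 = 128.80.
Nearest multiple of 6: 126.

126 stitches.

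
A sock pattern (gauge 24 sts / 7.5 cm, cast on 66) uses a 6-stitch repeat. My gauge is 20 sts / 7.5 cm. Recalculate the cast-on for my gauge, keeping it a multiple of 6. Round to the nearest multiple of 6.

66 × 20 / 24 = 55.00.
Nearest multiple of 6: 54.

54 stitches.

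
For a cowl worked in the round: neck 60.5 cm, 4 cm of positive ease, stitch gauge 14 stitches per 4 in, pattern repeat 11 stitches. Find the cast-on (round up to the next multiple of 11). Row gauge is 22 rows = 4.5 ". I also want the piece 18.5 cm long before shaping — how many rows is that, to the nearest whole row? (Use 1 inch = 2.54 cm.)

Finished = 60.5 + 4 = 64.5 cm.
64.5 cm × 1/2.54 = 25.39 inches.
14/4 = 3.5 sts per in; 25.39 × 3.5 = 88.88 sts.
Next multiple of 11 → 99.
18.5 cm = 7.28 inches; × 4.889 = 35.61 → 36 rows.

Cast on 99 stitches; work 36 rows.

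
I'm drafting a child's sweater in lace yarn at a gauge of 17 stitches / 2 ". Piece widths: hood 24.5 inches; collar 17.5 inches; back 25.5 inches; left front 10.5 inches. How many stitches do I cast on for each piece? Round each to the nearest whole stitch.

Rate = 17/2 = 8.5 sts per in.
hood: 24.5 × 8.5 = 208.25 → 208.
collar: 17.5 × 8.5 = 148.75 → 149.
back: 25.5 × 8.5 = 216.75 → 217.
left front: 10.5 × 8.5 = 89.25 → 89.

hood 208; collar 149; back 217; left front 89.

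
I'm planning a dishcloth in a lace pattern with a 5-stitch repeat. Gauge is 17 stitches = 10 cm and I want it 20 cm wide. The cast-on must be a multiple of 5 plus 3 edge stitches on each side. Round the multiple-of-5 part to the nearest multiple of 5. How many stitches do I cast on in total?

17 / 10 = 1.7 sts per cm.
20 × 1.7 = 34.00 sts.
Less 6 edge sts → 28.00 for the repeat.
Nearest multiple of 5: 30.
Add back 6 edge sts → 36.

Cast on 36 stitches.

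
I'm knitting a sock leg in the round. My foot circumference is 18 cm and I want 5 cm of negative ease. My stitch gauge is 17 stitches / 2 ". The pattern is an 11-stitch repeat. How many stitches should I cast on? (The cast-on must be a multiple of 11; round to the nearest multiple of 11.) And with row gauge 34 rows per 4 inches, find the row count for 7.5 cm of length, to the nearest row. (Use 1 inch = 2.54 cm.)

Finished = 18 − 5 = 13 cm.
13 cm × 1/2.54 = 5.12 inches.
17/2 = 8.5 sts per in; 5.12 × 8.5 = 43.50 sts.
Nearest multiple of 11 → 44.
7.5 cm = 2.95 inches; × 8.5 = 25.10 → 25 rows.

Cast on 44 stitches; work 25 rows.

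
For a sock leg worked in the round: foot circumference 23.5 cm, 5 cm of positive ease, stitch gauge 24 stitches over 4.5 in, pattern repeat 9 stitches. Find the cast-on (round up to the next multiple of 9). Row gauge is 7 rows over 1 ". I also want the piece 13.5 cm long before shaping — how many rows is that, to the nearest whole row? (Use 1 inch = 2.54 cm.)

Cast on 63 stitches; work 37 rows.

Finished = 23.5 + 5 = 28.5 cm.
28.5 cm × 1/2.54 = 11.22 inches.
24/4.5 = 5.333 sts per in; 11.22 × 5.333 = 59.84 sts.
Next multiple of 9 → 63.
13.5 cm = 5.31 inches; × 7 = 37.20 → 37 rows.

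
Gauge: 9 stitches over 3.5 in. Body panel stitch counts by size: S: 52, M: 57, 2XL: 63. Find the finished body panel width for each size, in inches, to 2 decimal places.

S 20.22 inches; M 22.17 inches; 2XL 24.50 inches.

9/3.5 = 2.571 sts per in.
S: 52 / 2.571 = 20.222 → 20.22 in.
M: 57 / 2.571 = 22.167 → 22.17 in.
2XL: 63 / 2.571 = 24.500 → 24.50 in.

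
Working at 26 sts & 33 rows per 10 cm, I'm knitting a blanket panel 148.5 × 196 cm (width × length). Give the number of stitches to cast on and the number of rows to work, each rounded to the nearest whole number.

Cast on 386 stitches and work 647 rows.

Stitch gauge = 26/10 = 2.6 sts/cm; 148.5 × 2.6 = 386.10 → 386 sts.
Row gauge = 33/10 = 3.3 rows/cm; 196 × 3.3 = 646.80 → 647 rows.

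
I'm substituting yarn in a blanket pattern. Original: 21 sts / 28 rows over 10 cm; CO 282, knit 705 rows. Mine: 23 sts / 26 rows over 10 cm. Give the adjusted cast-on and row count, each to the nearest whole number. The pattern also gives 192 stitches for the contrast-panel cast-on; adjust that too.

Cast on 309 stitches; work 655 rows; contrast-panel cast-on 210 stitches.

Stitches: 282 × 23/21 = 308.86 → 309.
Rows: 705 × 26/28 = 654.64 → 655.
contrast-panel cast-on: 192 × 23/21 = 210.29 → 210.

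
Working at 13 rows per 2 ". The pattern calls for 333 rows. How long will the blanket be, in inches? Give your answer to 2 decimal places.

13 rows / 2 inch = 6.5 rows per inch.
333 / 6.5 = 51.231 inches.

51.23 inches.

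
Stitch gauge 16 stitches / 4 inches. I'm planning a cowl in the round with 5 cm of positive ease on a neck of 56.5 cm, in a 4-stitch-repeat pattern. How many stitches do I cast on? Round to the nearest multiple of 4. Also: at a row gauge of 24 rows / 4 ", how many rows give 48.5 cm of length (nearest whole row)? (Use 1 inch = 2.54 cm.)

Finished = 56.5 + 5 = 61.5 cm.
61.5 cm × 1/2.54 = 24.21 inches.
16/4 = 4 sts per in; 24.21 × 4 = 96.85 sts.
Nearest multiple of 4 → 96.
48.5 cm = 19.09 inches; × 6 = 114.57 → 115 rows.

Cast on 96 stitches; work 115 rows.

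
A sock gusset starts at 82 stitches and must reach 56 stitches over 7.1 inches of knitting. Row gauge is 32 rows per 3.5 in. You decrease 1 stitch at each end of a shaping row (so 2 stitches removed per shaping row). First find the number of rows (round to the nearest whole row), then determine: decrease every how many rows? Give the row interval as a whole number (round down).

Decrease every 5th row.

Rows = 7.1 × 9.143 = 64.9 → 65 rows.
Stitches to remove: 26 → 13 shaping rows (at 2 st each).
65 / 13 = 5.00 → every 5 rows.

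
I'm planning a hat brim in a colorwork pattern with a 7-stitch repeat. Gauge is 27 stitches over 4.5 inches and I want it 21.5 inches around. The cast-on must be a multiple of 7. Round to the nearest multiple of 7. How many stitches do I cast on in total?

CO 126 sts.

27 / 4.5 = 6 sts per inch.
21.5 × 6 = 129.00 sts.
Nearest multiple of 7: 126.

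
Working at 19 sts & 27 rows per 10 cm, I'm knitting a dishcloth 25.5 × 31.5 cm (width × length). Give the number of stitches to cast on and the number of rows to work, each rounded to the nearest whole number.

Stitch gauge = 19/10 = 1.9 sts/cm; 25.5 × 1.9 = 48.45 → 48 sts.
Row gauge = 27/10 = 2.7 rows/cm; 31.5 × 2.7 = 85.05 → 85 rows.

Cast on 48 stitches and work 85 rows.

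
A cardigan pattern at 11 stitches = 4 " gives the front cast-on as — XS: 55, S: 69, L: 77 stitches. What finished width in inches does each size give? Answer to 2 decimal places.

XS 20.00 inches; S 25.09 inches; L 28.00 inches.

11/4 = 2.75 sts per in.
XS: 55 / 2.75 = 20.000 → 20.00 in.
S: 69 / 2.75 = 25.091 → 25.09 in.
L: 77 / 2.75 = 28.000 → 28.00 in.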